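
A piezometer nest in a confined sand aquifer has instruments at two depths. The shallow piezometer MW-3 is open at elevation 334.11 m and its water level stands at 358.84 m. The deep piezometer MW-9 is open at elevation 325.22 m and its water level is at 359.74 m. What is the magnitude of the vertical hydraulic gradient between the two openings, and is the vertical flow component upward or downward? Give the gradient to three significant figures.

Total head at MW-3: h = 358.84 m (water level in the standpipe).
Total head at MW-9: h = 359.74 m.
Δh = h(MW-3) − h(MW-9) = 358.84 − 359.74 = -0.90 m.
Vertical separation Δz = 334.11 − 325.22 = 8.89 m.
|i_v| = |Δh| / Δz = 0.90 / 8.89 = 0.101.
Head is higher in the deep piezometer, so vertical flow is upward (discharge condition).

|i_v| ≈ 0.101; vertical flow is upward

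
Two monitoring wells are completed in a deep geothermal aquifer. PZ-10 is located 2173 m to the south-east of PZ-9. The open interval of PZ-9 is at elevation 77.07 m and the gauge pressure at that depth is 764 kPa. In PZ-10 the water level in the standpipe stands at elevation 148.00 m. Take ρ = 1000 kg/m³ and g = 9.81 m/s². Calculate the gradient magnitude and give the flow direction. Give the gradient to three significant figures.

Pressure head at PZ-9: ψ = P/(ρg) = 764×1000 / (1000 × 9.81) = 77.88 m.
Total head at PZ-9: h = z + ψ = 77.07 + 77.88 = 154.95 m.
Total head at PZ-10: h = 148.00 m (water level in the piezometer is the total head).
Head difference: h(PZ-9) − h(PZ-10) = 154.95 − 148.00 = 6.95 m.
Hydraulic gradient: i = |Δh| / L = 6.95 / 2173 = 0.00320.
Flow is from higher to lower head: from PZ-9 toward PZ-10, i.e. toward the south-east.

i ≈ 0.00320; groundwater flows toward the south-east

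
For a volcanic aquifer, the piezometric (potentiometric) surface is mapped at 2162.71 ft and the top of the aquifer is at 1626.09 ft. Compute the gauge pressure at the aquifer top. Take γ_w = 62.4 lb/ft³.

Pressure head at the aquifer top: ψ = h − z = 2162.71 − 1626.09 = 536.62 ft.
P = γψ/144 = 62.4 × 536.62 / 144 = 233 psi.

P ≈ 233 psi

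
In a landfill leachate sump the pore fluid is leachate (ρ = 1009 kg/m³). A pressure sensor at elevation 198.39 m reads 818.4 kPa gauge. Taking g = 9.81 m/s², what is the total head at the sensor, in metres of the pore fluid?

h ≈ 281.07 m

ψ = P/(ρg) = 818.4×1000 / (1009 × 9.81) = 82.68 m.
h = z + ψ = 198.39 + 82.68 = 281.07 m.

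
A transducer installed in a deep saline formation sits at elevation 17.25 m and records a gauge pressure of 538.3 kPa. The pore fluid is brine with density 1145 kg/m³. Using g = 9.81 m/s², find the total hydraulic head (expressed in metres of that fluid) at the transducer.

h ≈ 65.17 m

ψ = P/(ρg) = 538.3×1000 / (1145 × 9.81) = 47.92 m.
h = z + ψ = 17.25 + 47.92 = 65.17 m.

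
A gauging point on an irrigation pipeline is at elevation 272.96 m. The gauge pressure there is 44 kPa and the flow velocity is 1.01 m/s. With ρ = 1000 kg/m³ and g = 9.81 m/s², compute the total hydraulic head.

h ≈ 277.50 m

Pressure head ψ = P/(ρg) = 44×1000 / (1000 × 9.81) = 4.49 m.
Velocity head = v²/(2g) = 1.01² / (2 × 9.81) = 0.052 m.
h = z + ψ + v²/(2g) = 272.96 + 4.49 + 0.052 = 277.50 m.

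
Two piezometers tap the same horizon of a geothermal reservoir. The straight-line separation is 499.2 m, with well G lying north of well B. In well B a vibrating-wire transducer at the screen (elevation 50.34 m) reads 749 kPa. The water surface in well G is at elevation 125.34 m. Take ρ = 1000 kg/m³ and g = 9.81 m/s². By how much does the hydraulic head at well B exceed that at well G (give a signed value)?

Δh ≈ 1.35 m

Pressure head at well B: ψ = P/(ρg) = 749×1000 / (1000 × 9.81) = 76.35 m.
Total head at well B: h = z + ψ = 50.34 + 76.35 = 126.69 m.
Total head at well G: h = 125.34 m (water level in the piezometer is the total head).
Head difference: h(well B) − h(well G) = 126.69 − 125.34 = 1.35 m.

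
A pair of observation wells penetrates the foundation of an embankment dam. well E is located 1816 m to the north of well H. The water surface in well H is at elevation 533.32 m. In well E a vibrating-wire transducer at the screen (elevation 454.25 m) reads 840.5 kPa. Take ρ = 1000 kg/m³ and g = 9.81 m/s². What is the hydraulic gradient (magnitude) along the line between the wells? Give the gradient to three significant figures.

Total head at well H: h = 533.32 m (water level in the piezometer is the total head).
Pressure head at well E: ψ = P/(ρg) = 840.5×1000 / (1000 × 9.81) = 85.68 m.
Total head at well E: h = z + ψ = 454.25 + 85.68 = 539.93 m.
Head difference: h(well H) − h(well E) = 533.32 − 539.93 = -6.61 m.
Hydraulic gradient: i = |Δh| / L = 6.61 / 1816 = 0.00364.

i ≈ 0.00364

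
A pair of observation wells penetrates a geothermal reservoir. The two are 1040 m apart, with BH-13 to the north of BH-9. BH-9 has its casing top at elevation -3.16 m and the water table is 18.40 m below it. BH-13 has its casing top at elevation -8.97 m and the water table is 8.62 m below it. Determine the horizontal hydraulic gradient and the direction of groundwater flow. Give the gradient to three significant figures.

Total head at BH-9: h = -3.16 − 18.40 = -21.56 m.
Total head at BH-13: h = -8.97 − 8.62 = -17.59 m.
Head difference: h(BH-9) − h(BH-13) = -21.56 − (-17.59) = -3.97 m.
Hydraulic gradient: i = |Δh| / L = 3.97 / 1040 = 0.00382.
Flow is from higher to lower head: from BH-13 toward BH-9, i.e. toward the south.

i ≈ 0.00382; groundwater flows toward the south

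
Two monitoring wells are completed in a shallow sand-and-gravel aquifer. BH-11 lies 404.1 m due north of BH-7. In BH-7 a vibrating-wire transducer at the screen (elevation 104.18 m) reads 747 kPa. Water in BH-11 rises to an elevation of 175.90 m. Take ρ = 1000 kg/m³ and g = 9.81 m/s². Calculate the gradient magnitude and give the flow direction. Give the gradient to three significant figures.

Pressure head at BH-7: ψ = P/(ρg) = 747×1000 / (1000 × 9.81) = 76.15 m.
Total head at BH-7: h = z + ψ = 104.18 + 76.15 = 180.33 m.
Total head at BH-11: h = 175.90 m (water level in the piezometer is the total head).
Head difference: h(BH-7) − h(BH-11) = 180.33 − 175.90 = 4.43 m.
Hydraulic gradient: i = |Δh| / L = 4.43 / 404.1 = 0.0110.
Flow is from higher to lower head: from BH-7 toward BH-11, i.e. toward the north.

i ≈ 0.0110; groundwater flows toward the north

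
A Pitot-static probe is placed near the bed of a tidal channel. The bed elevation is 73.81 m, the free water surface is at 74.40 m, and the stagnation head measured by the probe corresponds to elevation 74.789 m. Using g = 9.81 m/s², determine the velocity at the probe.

v ≈ 2.76 m/s

Near the bed, under hydrostatic conditions, the piezometric head (z + ψ) equals the free-surface elevation, 74.40 m.
Velocity head = total − piezometric = 74.789 − 74.40 = 0.389 m.
v = √(2g·h_v) = √(2 × 9.81 × 0.389) = 2.76 m/s.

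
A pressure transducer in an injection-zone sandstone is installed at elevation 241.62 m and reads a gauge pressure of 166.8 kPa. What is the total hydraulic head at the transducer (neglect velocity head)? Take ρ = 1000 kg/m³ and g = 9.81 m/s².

h ≈ 258.62 m

ψ = P/(ρg) = 166.8×1000 / (1000 × 9.81) = 17.00 m.
h = z + ψ = 241.62 + 17.00 = 258.62 m.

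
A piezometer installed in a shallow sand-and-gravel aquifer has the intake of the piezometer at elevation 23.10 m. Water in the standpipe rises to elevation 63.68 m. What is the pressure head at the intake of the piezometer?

ψ ≈ 40.58 m

Total head h = 63.68 m (the water-surface elevation in the piezometer).
Pressure head ψ = h − z = 63.68 − 23.10 = 40.58 m.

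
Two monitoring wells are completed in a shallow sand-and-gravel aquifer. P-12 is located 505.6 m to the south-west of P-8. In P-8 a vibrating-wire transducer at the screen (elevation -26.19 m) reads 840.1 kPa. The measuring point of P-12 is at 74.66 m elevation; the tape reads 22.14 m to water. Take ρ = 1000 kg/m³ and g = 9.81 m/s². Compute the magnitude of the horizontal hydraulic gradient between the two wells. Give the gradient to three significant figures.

i ≈ 0.0137

Pressure head at P-8: ψ = P/(ρg) = 840.1×1000 / (1000 × 9.81) = 85.64 m.
Total head at P-8: h = z + ψ = -26.19 + 85.64 = 59.45 m.
Total head at P-12: h = 74.66 − 22.14 = 52.52 m.
Head difference: h(P-8) − h(P-12) = 59.45 − 52.52 = 6.93 m.
Hydraulic gradient: i = |Δh| / L = 6.93 / 505.6 = 0.0137.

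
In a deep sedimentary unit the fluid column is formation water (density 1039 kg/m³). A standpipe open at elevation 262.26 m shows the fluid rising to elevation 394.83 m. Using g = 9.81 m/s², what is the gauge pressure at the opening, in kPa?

Pressure head ψ = h − z = 394.83 − 262.26 = 132.57 m.
P = ρgψ = 1039 × 9.81 × 132.57 = 1351232 Pa ≈ 1350 kPa.

P ≈ 1350 kPa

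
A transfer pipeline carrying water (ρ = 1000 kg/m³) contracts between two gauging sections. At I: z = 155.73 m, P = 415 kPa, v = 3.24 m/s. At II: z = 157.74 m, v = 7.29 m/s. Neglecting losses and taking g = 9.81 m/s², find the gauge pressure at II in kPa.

Pressure head at I: ψ₁ = P₁/(ρg) = 415×1000 / (1000 × 9.81) = 42.30 m.
Velocity heads: v₁²/2g = 3.24²/19.62 = 0.535 m; v₂²/2g = 7.29²/19.62 = 2.709 m.
Total head H = z₁ + ψ₁ + v₁²/2g = 155.73 + 42.30 + 0.535 = 198.56 m.
ψ₂ = H − z₂ − v₂²/2g = 198.56 − 157.74 − 2.709 = 38.11 m.
P₂ = ρgψ₂ = 1000 × 9.81 × 38.11 ≈ 374 kPa.

P₂ ≈ 374 kPa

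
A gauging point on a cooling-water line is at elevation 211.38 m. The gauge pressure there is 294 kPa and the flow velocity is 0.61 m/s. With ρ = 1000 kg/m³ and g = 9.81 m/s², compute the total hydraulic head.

Pressure head ψ = P/(ρg) = 294×1000 / (1000 × 9.81) = 29.97 m.
Velocity head = v²/(2g) = 0.61² / (2 × 9.81) = 0.019 m.
h = z + ψ + v²/(2g) = 211.38 + 29.97 + 0.019 = 241.37 m.

h ≈ 241.37 m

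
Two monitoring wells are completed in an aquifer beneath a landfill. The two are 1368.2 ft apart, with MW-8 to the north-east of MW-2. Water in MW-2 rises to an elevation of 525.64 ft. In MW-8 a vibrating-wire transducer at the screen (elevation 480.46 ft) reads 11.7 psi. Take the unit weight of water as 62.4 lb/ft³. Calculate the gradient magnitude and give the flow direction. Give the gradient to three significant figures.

Total head at MW-2: h = 525.64 ft (water level in the piezometer is the total head).
Pressure head at MW-8: ψ = 144·P/γ = 144 × 11.7 / 62.4 = 27.00 ft.
Total head at MW-8: h = z + ψ = 480.46 + 27.00 = 507.46 ft.
Head difference: h(MW-2) − h(MW-8) = 525.64 − 507.46 = 18.18 ft.
Hydraulic gradient: i = |Δh| / L = 18.18 / 1368.2 = 0.0133.
Flow is from higher to lower head: from MW-2 toward MW-8, i.e. toward the north-east.

i ≈ 0.0133; groundwater flows toward the north-east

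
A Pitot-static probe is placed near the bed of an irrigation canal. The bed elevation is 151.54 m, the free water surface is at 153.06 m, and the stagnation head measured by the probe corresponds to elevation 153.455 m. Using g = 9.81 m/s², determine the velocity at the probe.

Near the bed, under hydrostatic conditions, the piezometric head (z + ψ) equals the free-surface elevation, 153.06 m.
Velocity head = total − piezometric = 153.455 − 153.06 = 0.395 m.
v = √(2g·h_v) = √(2 × 9.81 × 0.395) = 2.78 m/s.

v ≈ 2.78 m/s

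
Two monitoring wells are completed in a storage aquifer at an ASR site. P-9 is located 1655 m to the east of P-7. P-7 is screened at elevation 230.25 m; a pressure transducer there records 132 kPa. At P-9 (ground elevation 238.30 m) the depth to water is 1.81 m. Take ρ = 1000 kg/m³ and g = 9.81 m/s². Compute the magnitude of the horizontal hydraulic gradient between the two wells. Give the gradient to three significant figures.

i ≈ 0.00436

Pressure head at P-7: ψ = P/(ρg) = 132×1000 / (1000 × 9.81) = 13.46 m.
Total head at P-7: h = z + ψ = 230.25 + 13.46 = 243.71 m.
Total head at P-9: h = 238.30 − 1.81 = 236.49 m.
Head difference: h(P-7) − h(P-9) = 243.71 − 236.49 = 7.22 m.
Hydraulic gradient: i = |Δh| / L = 7.22 / 1655 = 0.00436.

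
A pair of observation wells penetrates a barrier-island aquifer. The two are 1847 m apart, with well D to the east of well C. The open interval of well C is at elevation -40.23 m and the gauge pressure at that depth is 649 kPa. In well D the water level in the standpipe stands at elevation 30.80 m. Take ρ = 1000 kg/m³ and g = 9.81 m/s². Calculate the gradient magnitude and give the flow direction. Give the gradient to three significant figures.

Pressure head at well C: ψ = P/(ρg) = 649×1000 / (1000 × 9.81) = 66.16 m.
Total head at well C: h = z + ψ = -40.23 + 66.16 = 25.93 m.
Total head at well D: h = 30.80 m (water level in the piezometer is the total head).
Head difference: h(well C) − h(well D) = 25.93 − 30.80 = -4.87 m.
Hydraulic gradient: i = |Δh| / L = 4.87 / 1847 = 0.00264.
Flow is from higher to lower head: from well D toward well C, i.e. toward the west.

i ≈ 0.00264; groundwater flows toward the west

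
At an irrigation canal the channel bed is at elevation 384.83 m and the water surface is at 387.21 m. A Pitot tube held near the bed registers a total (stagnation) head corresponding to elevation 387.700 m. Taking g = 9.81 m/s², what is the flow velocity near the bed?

v ≈ 3.10 m/s

Near the bed, under hydrostatic conditions, the piezometric head (z + ψ) equals the free-surface elevation, 387.21 m.
Velocity head = total − piezometric = 387.700 − 387.21 = 0.490 m.
v = √(2g·h_v) = √(2 × 9.81 × 0.490) = 3.10 m/s.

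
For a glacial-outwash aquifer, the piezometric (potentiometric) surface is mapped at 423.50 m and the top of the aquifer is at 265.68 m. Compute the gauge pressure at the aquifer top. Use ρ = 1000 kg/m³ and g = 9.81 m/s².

Pressure head at the aquifer top: ψ = h − z = 423.50 − 265.68 = 157.82 m.
P = ρgψ = 1000 × 9.81 × 157.82 = 1548214 Pa ≈ 1550 kPa.

P ≈ 1550 kPa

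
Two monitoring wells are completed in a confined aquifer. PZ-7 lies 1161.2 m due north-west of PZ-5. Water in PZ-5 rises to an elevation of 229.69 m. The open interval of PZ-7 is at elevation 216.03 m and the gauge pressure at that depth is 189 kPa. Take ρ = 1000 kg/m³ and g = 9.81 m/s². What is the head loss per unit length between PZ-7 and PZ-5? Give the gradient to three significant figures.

Total head at PZ-5: h = 229.69 m (water level in the piezometer is the total head).
Pressure head at PZ-7: ψ = P/(ρg) = 189×1000 / (1000 × 9.81) = 19.27 m.
Total head at PZ-7: h = z + ψ = 216.03 + 19.27 = 235.30 m.
Head difference: h(PZ-5) − h(PZ-7) = 229.69 − 235.30 = -5.61 m.
Hydraulic gradient: i = |Δh| / L = 5.61 / 1161.2 = 0.00483.

i ≈ 0.00483 m/m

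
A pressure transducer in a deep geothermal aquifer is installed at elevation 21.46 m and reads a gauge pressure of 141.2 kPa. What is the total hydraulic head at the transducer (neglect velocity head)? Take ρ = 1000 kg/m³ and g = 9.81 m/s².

ψ = P/(ρg) = 141.2×1000 / (1000 × 9.81) = 14.39 m.
h = z + ψ = 21.46 + 14.39 = 35.85 m.

h ≈ 35.85 m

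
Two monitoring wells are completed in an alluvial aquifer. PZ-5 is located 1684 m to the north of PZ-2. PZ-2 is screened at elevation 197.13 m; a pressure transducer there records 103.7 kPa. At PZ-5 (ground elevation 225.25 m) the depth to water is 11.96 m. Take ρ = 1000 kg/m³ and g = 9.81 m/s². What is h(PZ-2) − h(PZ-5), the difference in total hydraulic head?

Pressure head at PZ-2: ψ = P/(ρg) = 103.7×1000 / (1000 × 9.81) = 10.57 m.
Total head at PZ-2: h = z + ψ = 197.13 + 10.57 = 207.70 m.
Total head at PZ-5: h = 225.25 − 11.96 = 213.29 m.
Head difference: h(PZ-2) − h(PZ-5) = 207.70 − 213.29 = -5.59 m.

Δh ≈ -5.59 m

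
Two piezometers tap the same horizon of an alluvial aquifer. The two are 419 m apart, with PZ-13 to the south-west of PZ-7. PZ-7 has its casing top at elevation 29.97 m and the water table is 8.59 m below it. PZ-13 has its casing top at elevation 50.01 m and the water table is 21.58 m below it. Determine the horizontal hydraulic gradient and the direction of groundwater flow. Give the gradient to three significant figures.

Total head at PZ-7: h = 29.97 − 8.59 = 21.38 m.
Total head at PZ-13: h = 50.01 − 21.58 = 28.43 m.
Head difference: h(PZ-7) − h(PZ-13) = 21.38 − 28.43 = -7.05 m.
Hydraulic gradient: i = |Δh| / L = 7.05 / 419 = 0.0168.
Flow is from higher to lower head: from PZ-13 toward PZ-7, i.e. toward the north-east.

i ≈ 0.0168; groundwater flows toward the north-east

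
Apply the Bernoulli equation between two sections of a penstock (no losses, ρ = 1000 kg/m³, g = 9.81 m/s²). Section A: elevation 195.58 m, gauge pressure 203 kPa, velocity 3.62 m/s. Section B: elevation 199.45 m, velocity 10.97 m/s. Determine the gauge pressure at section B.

Pressure head at A: ψ₁ = P₁/(ρg) = 203×1000 / (1000 × 9.81) = 20.69 m.
Velocity heads: v₁²/2g = 3.62²/19.62 = 0.668 m; v₂²/2g = 10.97²/19.62 = 6.134 m.
Total head H = z₁ + ψ₁ + v₁²/2g = 195.58 + 20.69 + 0.668 = 216.94 m.
ψ₂ = H − z₂ − v₂²/2g = 216.94 − 199.45 − 6.134 = 11.36 m.
P₂ = ρgψ₂ = 1000 × 9.81 × 11.36 ≈ 111 kPa.

P₂ ≈ 111 kPa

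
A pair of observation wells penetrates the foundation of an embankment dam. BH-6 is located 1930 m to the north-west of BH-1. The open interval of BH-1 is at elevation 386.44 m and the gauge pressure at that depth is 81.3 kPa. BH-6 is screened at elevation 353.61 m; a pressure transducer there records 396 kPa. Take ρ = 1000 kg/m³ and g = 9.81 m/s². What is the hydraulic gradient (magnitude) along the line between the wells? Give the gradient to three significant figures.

i ≈ 0.000389

Pressure head at BH-1: ψ = P/(ρg) = 81.3×1000 / (1000 × 9.81) = 8.29 m.
Total head at BH-1: h = z + ψ = 386.44 + 8.29 = 394.73 m.
Pressure head at BH-6: ψ = P/(ρg) = 396×1000 / (1000 × 9.81) = 40.37 m.
Total head at BH-6: h = z + ψ = 353.61 + 40.37 = 393.98 m.
Head difference: h(BH-1) − h(BH-6) = 394.73 − 393.98 = 0.75 m.
Hydraulic gradient: i = |Δh| / L = 0.75 / 1930 = 0.000389.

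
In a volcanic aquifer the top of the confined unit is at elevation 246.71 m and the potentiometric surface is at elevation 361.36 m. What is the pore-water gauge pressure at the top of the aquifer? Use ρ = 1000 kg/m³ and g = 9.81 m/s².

P ≈ 1120 kPa

Pressure head at the aquifer top: ψ = h − z = 361.36 − 246.71 = 114.65 m.
P = ρgψ = 1000 × 9.81 × 114.65 = 1124716 Pa ≈ 1120 kPa.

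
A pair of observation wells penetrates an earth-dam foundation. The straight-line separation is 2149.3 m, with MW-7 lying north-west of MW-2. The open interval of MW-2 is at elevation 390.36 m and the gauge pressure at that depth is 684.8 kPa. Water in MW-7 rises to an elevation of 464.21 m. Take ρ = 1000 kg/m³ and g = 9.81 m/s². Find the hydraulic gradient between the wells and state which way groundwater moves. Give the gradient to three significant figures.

Pressure head at MW-2: ψ = P/(ρg) = 684.8×1000 / (1000 × 9.81) = 69.81 m.
Total head at MW-2: h = z + ψ = 390.36 + 69.81 = 460.17 m.
Total head at MW-7: h = 464.21 m (water level in the piezometer is the total head).
Head difference: h(MW-2) − h(MW-7) = 460.17 − 464.21 = -4.04 m.
Hydraulic gradient: i = |Δh| / L = 4.04 / 2149.3 = 0.00188.
Flow is from higher to lower head: from MW-7 toward MW-2, i.e. toward the south-east.

i ≈ 0.00188; groundwater flows toward the south-east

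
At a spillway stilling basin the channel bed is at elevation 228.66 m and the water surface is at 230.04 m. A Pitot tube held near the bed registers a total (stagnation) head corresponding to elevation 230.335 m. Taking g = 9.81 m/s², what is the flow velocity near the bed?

v ≈ 2.41 m/s

Near the bed, under hydrostatic conditions, the piezometric head (z + ψ) equals the free-surface elevation, 230.04 m.
Velocity head = total − piezometric = 230.335 − 230.04 = 0.295 m.
v = √(2g·h_v) = √(2 × 9.81 × 0.295) = 2.41 m/s.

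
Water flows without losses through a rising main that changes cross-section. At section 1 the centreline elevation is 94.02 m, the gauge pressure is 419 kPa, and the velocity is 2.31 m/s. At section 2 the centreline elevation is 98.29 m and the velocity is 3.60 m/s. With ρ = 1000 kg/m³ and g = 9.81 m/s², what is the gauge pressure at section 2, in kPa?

P₂ ≈ 373 kPa

Pressure head at 1: ψ₁ = P₁/(ρg) = 419×1000 / (1000 × 9.81) = 42.71 m.
Velocity heads: v₁²/2g = 2.31²/19.62 = 0.272 m; v₂²/2g = 3.60²/19.62 = 0.661 m.
Total head H = z₁ + ψ₁ + v₁²/2g = 94.02 + 42.71 + 0.272 = 137.00 m.
ψ₂ = H − z₂ − v₂²/2g = 137.00 − 98.29 − 0.661 = 38.05 m.
P₂ = ρgψ₂ = 1000 × 9.81 × 38.05 ≈ 373 kPa.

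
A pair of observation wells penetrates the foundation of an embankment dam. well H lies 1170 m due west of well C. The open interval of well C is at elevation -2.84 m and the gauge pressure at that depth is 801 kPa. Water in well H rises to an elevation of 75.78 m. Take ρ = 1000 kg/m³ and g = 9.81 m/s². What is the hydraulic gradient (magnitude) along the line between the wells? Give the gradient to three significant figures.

Pressure head at well C: ψ = P/(ρg) = 801×1000 / (1000 × 9.81) = 81.65 m.
Total head at well C: h = z + ψ = -2.84 + 81.65 = 78.81 m.
Total head at well H: h = 75.78 m (water level in the piezometer is the total head).
Head difference: h(well C) − h(well H) = 78.81 − 75.78 = 3.03 m.
Hydraulic gradient: i = |Δh| / L = 3.03 / 1170 = 0.00259.

i ≈ 0.00259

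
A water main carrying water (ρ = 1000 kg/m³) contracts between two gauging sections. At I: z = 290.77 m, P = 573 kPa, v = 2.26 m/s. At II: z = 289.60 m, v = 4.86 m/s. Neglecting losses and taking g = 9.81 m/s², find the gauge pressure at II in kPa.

Pressure head at I: ψ₁ = P₁/(ρg) = 573×1000 / (1000 × 9.81) = 58.41 m.
Velocity heads: v₁²/2g = 2.26²/19.62 = 0.260 m; v₂²/2g = 4.86²/19.62 = 1.204 m.
Total head H = z₁ + ψ₁ + v₁²/2g = 290.77 + 58.41 + 0.260 = 349.44 m.
ψ₂ = H − z₂ − v₂²/2g = 349.44 − 289.60 − 1.204 = 58.64 m.
P₂ = ρgψ₂ = 1000 × 9.81 × 58.64 ≈ 575 kPa.

P₂ ≈ 575 kPa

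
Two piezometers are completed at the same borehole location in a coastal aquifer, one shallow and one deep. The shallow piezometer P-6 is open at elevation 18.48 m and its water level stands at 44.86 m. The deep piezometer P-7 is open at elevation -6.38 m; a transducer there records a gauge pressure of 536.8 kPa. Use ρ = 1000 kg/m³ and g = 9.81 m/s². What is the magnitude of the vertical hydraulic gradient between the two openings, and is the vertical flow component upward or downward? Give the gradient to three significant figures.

|i_v| ≈ 0.140; vertical flow is upward

Total head at P-6: h = 44.86 m (water level in the standpipe).
Pressure head at P-7: ψ = P/(ρg) = 536.8×1000 / (1000 × 9.81) = 54.72 m.
Total head at P-7: h = z + ψ = -6.38 + 54.72 = 48.34 m.
Δh = h(P-6) − h(P-7) = 44.86 − 48.34 = -3.48 m.
Vertical separation Δz = 18.48 − (-6.38) = 24.86 m.
|i_v| = |Δh| / Δz = 3.48 / 24.86 = 0.140.
Head is higher in the deep piezometer, so vertical flow is upward (discharge condition).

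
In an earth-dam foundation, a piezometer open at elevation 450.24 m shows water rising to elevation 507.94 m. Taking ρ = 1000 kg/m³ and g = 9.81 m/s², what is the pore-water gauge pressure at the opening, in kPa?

P ≈ 566 kPa

Pressure head ψ = h − z = 507.94 − 450.24 = 57.70 m.
P = ρgψ = 1000 × 9.81 × 57.70 = 566037 Pa ≈ 566 kPa.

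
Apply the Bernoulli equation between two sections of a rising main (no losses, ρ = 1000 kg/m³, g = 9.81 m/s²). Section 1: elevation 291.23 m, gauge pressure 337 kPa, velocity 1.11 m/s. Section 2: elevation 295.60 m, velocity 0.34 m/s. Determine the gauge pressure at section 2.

Pressure head at 1: ψ₁ = P₁/(ρg) = 337×1000 / (1000 × 9.81) = 34.35 m.
Velocity heads: v₁²/2g = 1.11²/19.62 = 0.063 m; v₂²/2g = 0.34²/19.62 = 0.006 m.
Total head H = z₁ + ψ₁ + v₁²/2g = 291.23 + 34.35 + 0.063 = 325.64 m.
ψ₂ = H − z₂ − v₂²/2g = 325.64 − 295.60 − 0.006 = 30.03 m.
P₂ = ρgψ₂ = 1000 × 9.81 × 30.03 ≈ 295 kPa.

P₂ ≈ 295 kPa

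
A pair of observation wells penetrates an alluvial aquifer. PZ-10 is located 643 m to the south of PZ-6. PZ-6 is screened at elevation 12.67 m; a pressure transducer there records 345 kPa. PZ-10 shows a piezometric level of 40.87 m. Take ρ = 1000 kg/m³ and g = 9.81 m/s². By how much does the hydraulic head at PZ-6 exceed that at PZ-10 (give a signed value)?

Pressure head at PZ-6: ψ = P/(ρg) = 345×1000 / (1000 × 9.81) = 35.17 m.
Total head at PZ-6: h = z + ψ = 12.67 + 35.17 = 47.84 m.
Total head at PZ-10: h = 40.87 m (water level in the piezometer is the total head).
Head difference: h(PZ-6) − h(PZ-10) = 47.84 − 40.87 = 6.97 m.

Δh ≈ 6.97 m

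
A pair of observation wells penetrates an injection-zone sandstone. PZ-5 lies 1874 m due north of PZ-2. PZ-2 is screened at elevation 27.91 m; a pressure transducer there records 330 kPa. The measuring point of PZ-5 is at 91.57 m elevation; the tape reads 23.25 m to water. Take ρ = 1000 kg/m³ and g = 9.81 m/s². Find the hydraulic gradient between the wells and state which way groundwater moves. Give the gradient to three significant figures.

i ≈ 0.00361; groundwater flows toward the south

Pressure head at PZ-2: ψ = P/(ρg) = 330×1000 / (1000 × 9.81) = 33.64 m.
Total head at PZ-2: h = z + ψ = 27.91 + 33.64 = 61.55 m.
Total head at PZ-5: h = 91.57 − 23.25 = 68.32 m.
Head difference: h(PZ-2) − h(PZ-5) = 61.55 − 68.32 = -6.77 m.
Hydraulic gradient: i = |Δh| / L = 6.77 / 1874 = 0.00361.
Flow is from higher to lower head: from PZ-5 toward PZ-2, i.e. toward the south.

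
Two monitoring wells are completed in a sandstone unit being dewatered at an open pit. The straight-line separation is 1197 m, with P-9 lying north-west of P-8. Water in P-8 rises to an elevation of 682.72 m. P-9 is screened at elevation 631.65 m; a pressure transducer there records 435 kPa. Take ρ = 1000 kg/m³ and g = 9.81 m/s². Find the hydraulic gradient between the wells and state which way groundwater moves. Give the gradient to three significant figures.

i ≈ 0.00562; groundwater flows toward the north-west

Total head at P-8: h = 682.72 m (water level in the piezometer is the total head).
Pressure head at P-9: ψ = P/(ρg) = 435×1000 / (1000 × 9.81) = 44.34 m.
Total head at P-9: h = z + ψ = 631.65 + 44.34 = 675.99 m.
Head difference: h(P-8) − h(P-9) = 682.72 − 675.99 = 6.73 m.
Hydraulic gradient: i = |Δh| / L = 6.73 / 1197 = 0.00562.
Flow is from higher to lower head: from P-8 toward P-9, i.e. toward the north-west.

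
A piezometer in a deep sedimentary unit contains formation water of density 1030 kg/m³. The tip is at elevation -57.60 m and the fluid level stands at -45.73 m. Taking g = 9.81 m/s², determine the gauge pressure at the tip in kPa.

Pressure head ψ = h − z = -45.73 − (-57.60) = 11.87 m.
P = ρgψ = 1030 × 9.81 × 11.87 = 119938 Pa ≈ 120 kPa.

P ≈ 120 kPa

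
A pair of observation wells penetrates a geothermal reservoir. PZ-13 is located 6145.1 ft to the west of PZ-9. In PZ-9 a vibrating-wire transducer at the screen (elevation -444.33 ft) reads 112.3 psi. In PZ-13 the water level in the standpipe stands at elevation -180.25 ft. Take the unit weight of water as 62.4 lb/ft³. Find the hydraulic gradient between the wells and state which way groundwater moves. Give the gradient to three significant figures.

i ≈ 0.000802; groundwater flows toward the east

Pressure head at PZ-9: ψ = 144·P/γ = 144 × 112.3 / 62.4 = 259.15 ft.
Total head at PZ-9: h = z + ψ = -444.33 + 259.15 = -185.18 ft.
Total head at PZ-13: h = -180.25 ft (water level in the piezometer is the total head).
Head difference: h(PZ-9) − h(PZ-13) = -185.18 − (-180.25) = -4.93 ft.
Hydraulic gradient: i = |Δh| / L = 4.93 / 6145.1 = 0.000802.
Flow is from higher to lower head: from PZ-13 toward PZ-9, i.e. toward the east.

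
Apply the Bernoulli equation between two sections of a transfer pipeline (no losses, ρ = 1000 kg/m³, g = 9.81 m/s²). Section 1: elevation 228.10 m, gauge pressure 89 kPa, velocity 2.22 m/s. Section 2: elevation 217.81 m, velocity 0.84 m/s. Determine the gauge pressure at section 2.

Pressure head at 1: ψ₁ = P₁/(ρg) = 89×1000 / (1000 × 9.81) = 9.07 m.
Velocity heads: v₁²/2g = 2.22²/19.62 = 0.251 m; v₂²/2g = 0.84²/19.62 = 0.036 m.
Total head H = z₁ + ψ₁ + v₁²/2g = 228.10 + 9.07 + 0.251 = 237.42 m.
ψ₂ = H − z₂ − v₂²/2g = 237.42 − 217.81 − 0.036 = 19.57 m.
P₂ = ρgψ₂ = 1000 × 9.81 × 19.57 ≈ 192 kPa.

P₂ ≈ 192 kPa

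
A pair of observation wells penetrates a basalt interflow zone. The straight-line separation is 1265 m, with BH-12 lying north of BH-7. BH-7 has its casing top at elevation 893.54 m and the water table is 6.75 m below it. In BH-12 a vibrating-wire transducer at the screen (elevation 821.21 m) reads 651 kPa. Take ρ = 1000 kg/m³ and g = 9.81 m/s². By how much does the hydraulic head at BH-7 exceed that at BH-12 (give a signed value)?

Δh ≈ -0.78 m

Total head at BH-7: h = 893.54 − 6.75 = 886.79 m.
Pressure head at BH-12: ψ = P/(ρg) = 651×1000 / (1000 × 9.81) = 66.36 m.
Total head at BH-12: h = z + ψ = 821.21 + 66.36 = 887.57 m.
Head difference: h(BH-7) − h(BH-12) = 886.79 − 887.57 = -0.78 m.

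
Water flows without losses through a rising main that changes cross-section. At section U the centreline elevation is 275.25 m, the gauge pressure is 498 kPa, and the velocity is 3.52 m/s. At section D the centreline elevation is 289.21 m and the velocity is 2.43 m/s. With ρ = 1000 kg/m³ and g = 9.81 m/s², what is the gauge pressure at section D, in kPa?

P₂ ≈ 364 kPa

Pressure head at U: ψ₁ = P₁/(ρg) = 498×1000 / (1000 × 9.81) = 50.76 m.
Velocity heads: v₁²/2g = 3.52²/19.62 = 0.632 m; v₂²/2g = 2.43²/19.62 = 0.301 m.
Total head H = z₁ + ψ₁ + v₁²/2g = 275.25 + 50.76 + 0.632 = 326.64 m.
ψ₂ = H − z₂ − v₂²/2g = 326.64 − 289.21 − 0.301 = 37.13 m.
P₂ = ρgψ₂ = 1000 × 9.81 × 37.13 ≈ 364 kPa.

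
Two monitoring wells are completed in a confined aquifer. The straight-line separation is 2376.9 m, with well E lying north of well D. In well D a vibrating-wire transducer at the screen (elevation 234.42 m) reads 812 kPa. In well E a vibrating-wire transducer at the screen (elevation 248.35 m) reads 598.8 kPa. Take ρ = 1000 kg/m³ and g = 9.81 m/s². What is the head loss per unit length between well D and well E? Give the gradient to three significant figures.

i ≈ 0.00328 m/m

Pressure head at well D: ψ = P/(ρg) = 812×1000 / (1000 × 9.81) = 82.77 m.
Total head at well D: h = z + ψ = 234.42 + 82.77 = 317.19 m.
Pressure head at well E: ψ = P/(ρg) = 598.8×1000 / (1000 × 9.81) = 61.04 m.
Total head at well E: h = z + ψ = 248.35 + 61.04 = 309.39 m.
Head difference: h(well D) − h(well E) = 317.19 − 309.39 = 7.80 m.
Hydraulic gradient: i = |Δh| / L = 7.80 / 2376.9 = 0.00328.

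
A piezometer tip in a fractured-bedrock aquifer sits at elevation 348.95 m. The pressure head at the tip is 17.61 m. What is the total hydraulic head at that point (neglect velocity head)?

h ≈ 366.56 m

h = z + ψ = 348.95 + 17.61 = 366.56 m.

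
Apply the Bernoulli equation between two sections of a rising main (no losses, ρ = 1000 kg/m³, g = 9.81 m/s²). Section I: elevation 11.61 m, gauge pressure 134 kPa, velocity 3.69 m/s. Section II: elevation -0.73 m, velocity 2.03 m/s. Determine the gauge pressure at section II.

P₂ ≈ 260 kPa

Pressure head at I: ψ₁ = P₁/(ρg) = 134×1000 / (1000 × 9.81) = 13.66 m.
Velocity heads: v₁²/2g = 3.69²/19.62 = 0.694 m; v₂²/2g = 2.03²/19.62 = 0.210 m.
Total head H = z₁ + ψ₁ + v₁²/2g = 11.61 + 13.66 + 0.694 = 25.96 m.
ψ₂ = H − z₂ − v₂²/2g = 25.96 − (-0.73) − 0.210 = 26.48 m.
P₂ = ρgψ₂ = 1000 × 9.81 × 26.48 ≈ 260 kPa.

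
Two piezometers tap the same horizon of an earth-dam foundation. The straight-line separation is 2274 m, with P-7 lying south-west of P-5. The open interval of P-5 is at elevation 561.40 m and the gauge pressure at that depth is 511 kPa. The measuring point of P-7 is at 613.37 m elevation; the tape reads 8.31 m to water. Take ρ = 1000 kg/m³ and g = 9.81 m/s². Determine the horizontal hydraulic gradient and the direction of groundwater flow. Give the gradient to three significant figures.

Pressure head at P-5: ψ = P/(ρg) = 511×1000 / (1000 × 9.81) = 52.09 m.
Total head at P-5: h = z + ψ = 561.40 + 52.09 = 613.49 m.
Total head at P-7: h = 613.37 − 8.31 = 605.06 m.
Head difference: h(P-5) − h(P-7) = 613.49 − 605.06 = 8.43 m.
Hydraulic gradient: i = |Δh| / L = 8.43 / 2274 = 0.00371.
Flow is from higher to lower head: from P-5 toward P-7, i.e. toward the south-west.

i ≈ 0.00371; groundwater flows toward the south-west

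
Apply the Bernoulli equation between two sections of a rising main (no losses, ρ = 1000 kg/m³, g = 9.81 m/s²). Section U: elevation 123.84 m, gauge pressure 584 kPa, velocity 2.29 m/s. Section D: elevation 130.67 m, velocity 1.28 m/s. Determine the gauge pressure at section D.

Pressure head at U: ψ₁ = P₁/(ρg) = 584×1000 / (1000 × 9.81) = 59.53 m.
Velocity heads: v₁²/2g = 2.29²/19.62 = 0.267 m; v₂²/2g = 1.28²/19.62 = 0.084 m.
Total head H = z₁ + ψ₁ + v₁²/2g = 123.84 + 59.53 + 0.267 = 183.64 m.
ψ₂ = H − z₂ − v₂²/2g = 183.64 − 130.67 − 0.084 = 52.89 m.
P₂ = ρgψ₂ = 1000 × 9.81 × 52.89 ≈ 519 kPa.

P₂ ≈ 519 kPa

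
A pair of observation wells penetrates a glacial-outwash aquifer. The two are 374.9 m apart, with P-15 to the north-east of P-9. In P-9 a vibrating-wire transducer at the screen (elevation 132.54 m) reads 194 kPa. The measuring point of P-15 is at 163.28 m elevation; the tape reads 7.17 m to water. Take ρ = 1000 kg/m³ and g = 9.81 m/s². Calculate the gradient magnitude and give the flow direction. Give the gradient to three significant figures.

i ≈ 0.0101; groundwater flows toward the south-west

Pressure head at P-9: ψ = P/(ρg) = 194×1000 / (1000 × 9.81) = 19.78 m.
Total head at P-9: h = z + ψ = 132.54 + 19.78 = 152.32 m.
Total head at P-15: h = 163.28 − 7.17 = 156.11 m.
Head difference: h(P-9) − h(P-15) = 152.32 − 156.11 = -3.79 m.
Hydraulic gradient: i = |Δh| / L = 3.79 / 374.9 = 0.0101.
Flow is from higher to lower head: from P-15 toward P-9, i.e. toward the south-west.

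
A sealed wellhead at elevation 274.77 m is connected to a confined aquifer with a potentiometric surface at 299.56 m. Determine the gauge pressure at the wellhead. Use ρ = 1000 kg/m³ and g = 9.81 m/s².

Head above the cap: Δh = 299.56 − 274.77 = 24.79 m.
P = ρgΔh = 1000 × 9.81 × 24.79 = 243190 Pa ≈ 243 kPa.

P ≈ 243 kPa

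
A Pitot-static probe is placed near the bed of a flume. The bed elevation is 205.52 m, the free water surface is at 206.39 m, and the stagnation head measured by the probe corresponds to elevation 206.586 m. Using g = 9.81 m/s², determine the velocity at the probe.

v ≈ 1.96 m/s

Near the bed, under hydrostatic conditions, the piezometric head (z + ψ) equals the free-surface elevation, 206.39 m.
Velocity head = total − piezometric = 206.586 − 206.39 = 0.196 m.
v = √(2g·h_v) = √(2 × 9.81 × 0.196) = 1.96 m/s.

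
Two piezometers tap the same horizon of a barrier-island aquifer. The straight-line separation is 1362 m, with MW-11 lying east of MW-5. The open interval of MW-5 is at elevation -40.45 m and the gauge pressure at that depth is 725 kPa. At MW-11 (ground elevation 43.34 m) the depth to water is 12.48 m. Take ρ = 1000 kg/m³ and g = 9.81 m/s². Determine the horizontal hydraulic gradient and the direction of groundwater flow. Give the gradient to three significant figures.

Pressure head at MW-5: ψ = P/(ρg) = 725×1000 / (1000 × 9.81) = 73.90 m.
Total head at MW-5: h = z + ψ = -40.45 + 73.90 = 33.45 m.
Total head at MW-11: h = 43.34 − 12.48 = 30.86 m.
Head difference: h(MW-5) − h(MW-11) = 33.45 − 30.86 = 2.59 m.
Hydraulic gradient: i = |Δh| / L = 2.59 / 1362 = 0.00190.
Flow is from higher to lower head: from MW-5 toward MW-11, i.e. toward the east.

i ≈ 0.00190; groundwater flows toward the east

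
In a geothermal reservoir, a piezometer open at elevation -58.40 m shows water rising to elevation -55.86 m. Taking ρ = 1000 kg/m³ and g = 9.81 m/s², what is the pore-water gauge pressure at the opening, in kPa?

P ≈ 24.9 kPa

Pressure head ψ = h − z = -55.86 − (-58.40) = 2.54 m.
P = ρgψ = 1000 × 9.81 × 2.54 = 24917 Pa ≈ 24.9 kPa.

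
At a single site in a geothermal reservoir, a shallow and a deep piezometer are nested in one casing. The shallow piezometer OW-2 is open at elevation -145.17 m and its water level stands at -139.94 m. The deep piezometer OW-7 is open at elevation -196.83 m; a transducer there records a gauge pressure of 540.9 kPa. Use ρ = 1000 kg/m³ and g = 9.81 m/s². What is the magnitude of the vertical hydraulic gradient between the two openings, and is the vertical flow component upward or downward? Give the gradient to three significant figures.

Total head at OW-2: h = -139.94 m (water level in the standpipe).
Pressure head at OW-7: ψ = P/(ρg) = 540.9×1000 / (1000 × 9.81) = 55.14 m.
Total head at OW-7: h = z + ψ = -196.83 + 55.14 = -141.69 m.
Δh = h(OW-2) − h(OW-7) = -139.94 − (-141.69) = 1.75 m.
Vertical separation Δz = -145.17 − (-196.83) = 51.66 m.
|i_v| = |Δh| / Δz = 1.75 / 51.66 = 0.0339.
Head is higher in the shallow piezometer, so vertical flow is downward (recharge condition).

|i_v| ≈ 0.0339; vertical flow is downward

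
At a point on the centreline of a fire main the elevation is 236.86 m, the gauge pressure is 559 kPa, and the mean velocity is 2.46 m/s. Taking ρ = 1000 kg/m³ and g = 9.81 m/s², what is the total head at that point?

Pressure head ψ = P/(ρg) = 559×1000 / (1000 × 9.81) = 56.98 m.
Velocity head = v²/(2g) = 2.46² / (2 × 9.81) = 0.308 m.
h = z + ψ + v²/(2g) = 236.86 + 56.98 + 0.308 = 294.15 m.

h ≈ 294.15 m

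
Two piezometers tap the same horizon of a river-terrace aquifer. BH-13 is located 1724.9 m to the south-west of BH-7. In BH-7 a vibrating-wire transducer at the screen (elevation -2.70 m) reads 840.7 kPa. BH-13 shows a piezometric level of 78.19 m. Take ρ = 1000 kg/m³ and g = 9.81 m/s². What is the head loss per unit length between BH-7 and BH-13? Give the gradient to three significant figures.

i ≈ 0.00279 m/m

Pressure head at BH-7: ψ = P/(ρg) = 840.7×1000 / (1000 × 9.81) = 85.70 m.
Total head at BH-7: h = z + ψ = -2.70 + 85.70 = 83.00 m.
Total head at BH-13: h = 78.19 m (water level in the piezometer is the total head).
Head difference: h(BH-7) − h(BH-13) = 83.00 − 78.19 = 4.81 m.
Hydraulic gradient: i = |Δh| / L = 4.81 / 1724.9 = 0.00279.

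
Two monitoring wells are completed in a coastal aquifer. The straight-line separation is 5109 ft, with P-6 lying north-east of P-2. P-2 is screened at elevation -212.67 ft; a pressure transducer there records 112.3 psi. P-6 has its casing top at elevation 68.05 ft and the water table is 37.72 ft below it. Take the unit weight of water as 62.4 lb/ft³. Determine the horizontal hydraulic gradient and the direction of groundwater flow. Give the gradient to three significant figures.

Pressure head at P-2: ψ = 144·P/γ = 144 × 112.3 / 62.4 = 259.15 ft.
Total head at P-2: h = z + ψ = -212.67 + 259.15 = 46.48 ft.
Total head at P-6: h = 68.05 − 37.72 = 30.33 ft.
Head difference: h(P-2) − h(P-6) = 46.48 − 30.33 = 16.15 ft.
Hydraulic gradient: i = |Δh| / L = 16.15 / 5109 = 0.00316.
Flow is from higher to lower head: from P-2 toward P-6, i.e. toward the north-east.

i ≈ 0.00316; groundwater flows toward the north-east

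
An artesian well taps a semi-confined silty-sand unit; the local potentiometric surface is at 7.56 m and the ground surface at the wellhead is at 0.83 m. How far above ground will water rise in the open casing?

Water rises to the potentiometric surface, so the rise above ground = 7.56 − 0.83 = 6.73 m.

≈ 6.73 m above ground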